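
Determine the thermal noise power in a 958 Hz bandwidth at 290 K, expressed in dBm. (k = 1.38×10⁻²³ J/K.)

P_n = kTB = 1.38×10⁻²³ × 290 × 9.58×10² = 3.83×10⁻¹⁸ W
In dBm: 10 log₁₀(3.83×10⁻¹⁸ / 10⁻³) = −144.2 dBm

−144.2 dBm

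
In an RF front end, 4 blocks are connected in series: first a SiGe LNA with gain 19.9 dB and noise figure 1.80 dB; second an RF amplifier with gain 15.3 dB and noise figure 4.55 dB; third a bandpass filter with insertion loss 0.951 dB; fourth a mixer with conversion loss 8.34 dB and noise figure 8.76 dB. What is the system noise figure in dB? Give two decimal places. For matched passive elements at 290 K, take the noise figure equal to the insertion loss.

1.86 dB

Convert to linear (a loss of L dB is a gain of −L dB): F_i = 10^(NF_i/10), G_i = 10^(G_i,dB/10)
  Stage 1: F_1 = 10^(1.80/10) = 1.514, G_1 = 10^(19.9/10) = 97.72
  Stage 2: F_2 = 10^(4.55/10) = 2.851, G_2 = 10^(15.3/10) = 33.88
  Stage 3: F_3 = 10^(0.951/10) = 1.245, G_3 = 10^(−0.951/10) = 0.8033
  Stage 4: F_4 = 10^(8.76/10) = 7.516, G_4 = 10^(−8.34/10) = 0.1466
Friis cascade:
  F = 1.514 + (2.851 − 1)/97.72 + (1.245 − 1)/3311 + (7.516 − 1)/2660 = 1.535
NF = 10 log₁₀(1.535) = 1.86 dB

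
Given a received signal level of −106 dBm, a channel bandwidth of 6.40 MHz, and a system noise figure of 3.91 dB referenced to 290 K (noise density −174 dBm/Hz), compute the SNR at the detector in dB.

−4.0 dB

Noise floor: N = −174 + 10 log₁₀(B) + NF
10 log₁₀(6.40×10⁶) = 68.06 dB
N = −174 + 68.06 + 3.91 = −102.03 dBm
SNR = P_sig − N = −106 − (−102.03) = −3.97 dB → −4.0 dB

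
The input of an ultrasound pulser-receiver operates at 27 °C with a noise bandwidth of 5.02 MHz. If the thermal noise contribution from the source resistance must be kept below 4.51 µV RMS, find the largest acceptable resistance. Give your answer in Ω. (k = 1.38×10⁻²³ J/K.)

245 Ω

T = 27 °C + 273.15 = 300.15 K
Johnson–Nyquist: V_n = √(4kTRB) ⇒ R = V_n² / (4kTB)
4kTB = 4 × 1.38×10⁻²³ × 300.15 × 5.02×10⁶ = 8.32×10⁻¹⁴
R = (4.51×10⁻⁶)² / 8.32×10⁻¹⁴ = 2.45×10² Ω = 245 Ω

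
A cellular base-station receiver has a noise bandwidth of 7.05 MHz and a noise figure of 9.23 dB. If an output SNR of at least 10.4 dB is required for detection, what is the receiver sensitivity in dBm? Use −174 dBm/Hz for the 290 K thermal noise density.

−85.9 dBm

Sensitivity = −174 + 10 log₁₀(B) + NF + SNR_min
= −174 + 68.48 + 9.23 + 10.4
= −85.89 dBm → −85.9 dBm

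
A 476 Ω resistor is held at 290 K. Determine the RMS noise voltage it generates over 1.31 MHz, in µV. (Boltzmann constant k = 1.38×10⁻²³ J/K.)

V_n = √(4kTRB)
4kTRB = 4 × 1.38×10⁻²³ × 290 × 4.76×10² × 1.31×10⁶ = 9.98×10⁻¹² V²
V_n = √(9.98×10⁻¹²) = 3.16×10⁻⁶ V = 3.16 µV

3.16 µV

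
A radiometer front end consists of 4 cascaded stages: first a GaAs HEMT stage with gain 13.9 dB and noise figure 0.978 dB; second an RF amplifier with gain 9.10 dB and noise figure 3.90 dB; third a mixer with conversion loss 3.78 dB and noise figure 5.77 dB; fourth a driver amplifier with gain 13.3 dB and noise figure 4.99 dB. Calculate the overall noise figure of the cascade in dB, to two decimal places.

1.31 dB

Convert to linear (a loss of L dB is a gain of −L dB): F_i = 10^(NF_i/10), G_i = 10^(G_i,dB/10)
  Stage 1: F_1 = 10^(0.978/10) = 1.253, G_1 = 10^(13.9/10) = 24.55
  Stage 2: F_2 = 10^(3.90/10) = 2.455, G_2 = 10^(9.10/10) = 8.128
  Stage 3: F_3 = 10^(5.77/10) = 3.776, G_3 = 10^(−3.78/10) = 0.4188
  Stage 4: F_4 = 10^(4.99/10) = 3.155, G_4 = 10^(13.3/10) = 21.38
Friis cascade:
  F = 1.253 + (2.455 − 1)/24.55 + (3.776 − 1)/199.5 + (3.155 − 1)/83.56 = 1.352
NF = 10 log₁₀(1.352) = 1.31 dB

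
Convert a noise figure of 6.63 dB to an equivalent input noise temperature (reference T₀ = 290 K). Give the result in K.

1045 K

F = 10^(6.63/10) = 4.60257
T_e = (F − 1)·T₀ = (4.60257 − 1) × 290 = 1045 K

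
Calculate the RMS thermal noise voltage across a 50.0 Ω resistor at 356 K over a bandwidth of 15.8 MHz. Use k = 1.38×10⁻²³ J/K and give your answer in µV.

V_n = √(4kTRB)
4kTRB = 4 × 1.38×10⁻²³ × 356 × 5.00×10¹ × 1.58×10⁷ = 1.55×10⁻¹¹ V²
V_n = √(1.55×10⁻¹¹) = 3.94×10⁻⁶ V = 3.94 µV

3.94 µV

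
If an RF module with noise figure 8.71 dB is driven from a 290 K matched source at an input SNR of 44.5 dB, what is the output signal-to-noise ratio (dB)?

By definition F = SNR_in/SNR_out, so in dB: SNR_out = SNR_in − NF
SNR_out = 44.5 − 8.71 = 35.79 dB

35.79 dB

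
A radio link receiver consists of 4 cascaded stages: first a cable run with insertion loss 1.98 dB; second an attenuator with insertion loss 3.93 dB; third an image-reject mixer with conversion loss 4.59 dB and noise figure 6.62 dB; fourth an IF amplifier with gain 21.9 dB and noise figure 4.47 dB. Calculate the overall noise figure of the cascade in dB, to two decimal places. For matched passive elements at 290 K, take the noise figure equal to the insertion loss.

Convert to linear (a loss of L dB is a gain of −L dB): F_i = 10^(NF_i/10), G_i = 10^(G_i,dB/10)
  Stage 1: F_1 = 10^(1.98/10) = 1.578, G_1 = 10^(−1.98/10) = 0.6339
  Stage 2: F_2 = 10^(3.93/10) = 2.472, G_2 = 10^(−3.93/10) = 0.4046
  Stage 3: F_3 = 10^(6.62/10) = 4.592, G_3 = 10^(−4.59/10) = 0.3475
  Stage 4: F_4 = 10^(4.47/10) = 2.799, G_4 = 10^(21.9/10) = 154.9
Friis cascade:
  F = 1.578 + (2.472 − 1)/0.6339 + (4.592 − 1)/0.2564 + (2.799 − 1)/0.08913 = 38.09
NF = 10 log₁₀(38.09) = 15.81 dB

15.81 dB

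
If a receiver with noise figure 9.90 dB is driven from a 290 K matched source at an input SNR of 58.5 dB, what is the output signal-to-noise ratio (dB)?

By definition F = SNR_in/SNR_out, so in dB: SNR_out = SNR_in − NF
SNR_out = 58.5 − 9.90 = 48.60 dB

48.60 dB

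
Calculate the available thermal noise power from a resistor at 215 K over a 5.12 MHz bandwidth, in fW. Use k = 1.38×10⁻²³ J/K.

P_n = kTB = 1.38×10⁻²³ × 215 × 5.12×10⁶ = 1.52×10⁻¹⁴ W = 15.2 fW

15.2 fW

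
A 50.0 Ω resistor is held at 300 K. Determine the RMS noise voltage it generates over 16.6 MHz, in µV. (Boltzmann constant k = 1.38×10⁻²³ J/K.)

V_n = √(4kTRB)
4kTRB = 4 × 1.38×10⁻²³ × 300 × 5.00×10¹ × 1.66×10⁷ = 1.37×10⁻¹¹ V²
V_n = √(1.37×10⁻¹¹) = 3.71×10⁻⁶ V = 3.71 µV

3.71 µV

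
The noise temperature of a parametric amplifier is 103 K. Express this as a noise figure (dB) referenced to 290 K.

1.32 dB

F = 1 + T_e/T₀ = 1 + 103/290 = 1.35517
NF = 10 log₁₀(1.35517) = 1.32 dB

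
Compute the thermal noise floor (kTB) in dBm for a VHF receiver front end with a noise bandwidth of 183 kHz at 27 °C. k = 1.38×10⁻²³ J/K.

T = 27 °C + 273.15 = 300.15 K
P_n = kTB = 1.38×10⁻²³ × 300.15 × 1.83×10⁵ = 7.58×10⁻¹⁶ W
In dBm: 10 log₁₀(7.58×10⁻¹⁶ / 10⁻³) = −121.2 dBm

−121.2 dBm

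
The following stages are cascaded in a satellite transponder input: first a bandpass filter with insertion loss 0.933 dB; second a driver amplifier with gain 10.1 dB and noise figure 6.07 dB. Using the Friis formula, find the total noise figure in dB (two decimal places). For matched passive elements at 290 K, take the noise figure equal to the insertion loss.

Convert to linear (a loss of L dB is a gain of −L dB): F_i = 10^(NF_i/10), G_i = 10^(G_i,dB/10)
  Stage 1: F_1 = 10^(0.933/10) = 1.240, G_1 = 10^(−0.933/10) = 0.8067
  Stage 2: F_2 = 10^(6.07/10) = 4.046, G_2 = 10^(10.1/10) = 10.23
Friis cascade:
  F = 1.240 + (4.046 − 1)/0.8067 = 5.015
NF = 10 log₁₀(5.015) = 7.00 dB

7.00 dB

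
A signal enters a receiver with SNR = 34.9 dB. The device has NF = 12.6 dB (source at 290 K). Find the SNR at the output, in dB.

By definition F = SNR_in/SNR_out, so in dB: SNR_out = SNR_in − NF
SNR_out = 34.9 − 12.6 = 22.3 dB

22.3 dB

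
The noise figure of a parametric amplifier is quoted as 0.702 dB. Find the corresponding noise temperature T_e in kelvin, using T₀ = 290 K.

F = 10^(0.702/10) = 1.17544
T_e = (F − 1)·T₀ = (1.17544 − 1) × 290 = 50.9 K

50.9 K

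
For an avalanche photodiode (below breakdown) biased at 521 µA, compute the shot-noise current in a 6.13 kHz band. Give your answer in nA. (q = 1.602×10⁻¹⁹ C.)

1.01 nA

I_n = √(2qI·B)
2qI·B = 2 × 1.602×10⁻¹⁹ × 5.21×10⁻⁴ × 6.13×10³ = 1.02×10⁻¹⁸ A²
I_n = √(1.02×10⁻¹⁸) = 1.01×10⁻⁹ A = 1.01 nA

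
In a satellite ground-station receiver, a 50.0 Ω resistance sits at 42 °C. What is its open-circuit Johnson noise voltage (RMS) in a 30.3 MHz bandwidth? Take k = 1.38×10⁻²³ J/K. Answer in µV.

T = 42 °C + 273.15 = 315.15 K
V_n = √(4kTRB)
4kTRB = 4 × 1.38×10⁻²³ × 315.15 × 5.00×10¹ × 3.03×10⁷ = 2.64×10⁻¹¹ V²
V_n = √(2.64×10⁻¹¹) = 5.13×10⁻⁶ V = 5.13 µV

5.13 µV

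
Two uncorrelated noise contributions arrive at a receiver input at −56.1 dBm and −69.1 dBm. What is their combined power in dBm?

−55.9 dBm

Convert to linear, add, convert back:
P₁ = 2.45×10⁻⁹ W, P₂ = 1.23×10⁻¹⁰ W
P_tot = 2.58×10⁻⁹ W → 10 log₁₀(P_tot / 10⁻³) = −55.9 dBm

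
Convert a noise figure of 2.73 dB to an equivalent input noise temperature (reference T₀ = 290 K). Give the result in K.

F = 10^(2.73/10) = 1.87499
T_e = (F − 1)·T₀ = (1.87499 − 1) × 290 = 254 K

254 K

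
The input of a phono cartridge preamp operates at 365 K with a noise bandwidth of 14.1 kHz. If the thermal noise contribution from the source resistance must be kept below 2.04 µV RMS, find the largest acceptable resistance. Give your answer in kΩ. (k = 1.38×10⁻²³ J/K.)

Johnson–Nyquist: V_n = √(4kTRB) ⇒ R = V_n² / (4kTB)
4kTB = 4 × 1.38×10⁻²³ × 365 × 1.41×10⁴ = 2.84×10⁻¹⁶
R = (2.04×10⁻⁶)² / 2.84×10⁻¹⁶ = 1.46×10⁴ Ω = 14.6 kΩ

14.6 kΩ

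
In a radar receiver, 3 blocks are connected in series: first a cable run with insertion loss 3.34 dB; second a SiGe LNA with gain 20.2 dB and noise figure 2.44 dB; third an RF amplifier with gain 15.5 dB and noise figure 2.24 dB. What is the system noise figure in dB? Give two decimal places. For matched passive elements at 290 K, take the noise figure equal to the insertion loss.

Convert to linear (a loss of L dB is a gain of −L dB): F_i = 10^(NF_i/10), G_i = 10^(G_i,dB/10)
  Stage 1: F_1 = 10^(3.34/10) = 2.158, G_1 = 10^(−3.34/10) = 0.4634
  Stage 2: F_2 = 10^(2.44/10) = 1.754, G_2 = 10^(20.2/10) = 104.7
  Stage 3: F_3 = 10^(2.24/10) = 1.675, G_3 = 10^(15.5/10) = 35.48
Friis cascade:
  F = 2.158 + (1.754 − 1)/0.4634 + (1.675 − 1)/48.53 = 3.798
NF = 10 log₁₀(3.798) = 5.80 dB

5.80 dB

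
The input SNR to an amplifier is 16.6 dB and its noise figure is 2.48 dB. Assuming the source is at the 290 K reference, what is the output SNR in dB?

14.12 dB

By definition F = SNR_in/SNR_out, so in dB: SNR_out = SNR_in − NF
SNR_out = 16.6 − 2.48 = 14.12 dB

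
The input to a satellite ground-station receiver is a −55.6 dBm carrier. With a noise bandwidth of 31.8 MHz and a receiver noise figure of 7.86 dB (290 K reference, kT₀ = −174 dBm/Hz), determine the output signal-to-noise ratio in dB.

Noise floor: N = −174 + 10 log₁₀(B) + NF
10 log₁₀(3.18×10⁷) = 75.02 dB
N = −174 + 75.02 + 7.86 = −91.12 dBm
SNR = P_sig − N = −55.6 − (−91.12) = 35.52 dB → 35.5 dB

35.5 dB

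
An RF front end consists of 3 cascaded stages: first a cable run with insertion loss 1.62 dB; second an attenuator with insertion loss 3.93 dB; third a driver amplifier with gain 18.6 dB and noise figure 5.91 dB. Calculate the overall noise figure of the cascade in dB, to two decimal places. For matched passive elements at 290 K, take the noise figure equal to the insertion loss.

11.46 dB

Convert to linear (a loss of L dB is a gain of −L dB): F_i = 10^(NF_i/10), G_i = 10^(G_i,dB/10)
  Stage 1: F_1 = 10^(1.62/10) = 1.452, G_1 = 10^(−1.62/10) = 0.6887
  Stage 2: F_2 = 10^(3.93/10) = 2.472, G_2 = 10^(−3.93/10) = 0.4046
  Stage 3: F_3 = 10^(5.91/10) = 3.899, G_3 = 10^(18.6/10) = 72.44
Friis cascade:
  F = 1.452 + (2.472 − 1)/0.6887 + (3.899 − 1)/0.2786 = 14.00
NF = 10 log₁₀(14.00) = 11.46 dB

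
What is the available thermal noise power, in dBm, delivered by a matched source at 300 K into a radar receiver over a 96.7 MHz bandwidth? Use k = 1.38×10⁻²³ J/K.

−94.0 dBm

P_n = kTB = 1.38×10⁻²³ × 300 × 9.67×10⁷ = 4.00×10⁻¹³ W
In dBm: 10 log₁₀(4.00×10⁻¹³ / 10⁻³) = −94.0 dBm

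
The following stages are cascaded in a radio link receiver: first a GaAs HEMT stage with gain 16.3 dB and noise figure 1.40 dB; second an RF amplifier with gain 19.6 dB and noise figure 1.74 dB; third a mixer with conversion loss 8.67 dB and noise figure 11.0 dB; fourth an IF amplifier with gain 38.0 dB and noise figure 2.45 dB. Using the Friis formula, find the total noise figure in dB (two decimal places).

Convert to linear (a loss of L dB is a gain of −L dB): F_i = 10^(NF_i/10), G_i = 10^(G_i,dB/10)
  Stage 1: F_1 = 10^(1.40/10) = 1.380, G_1 = 10^(16.3/10) = 42.66
  Stage 2: F_2 = 10^(1.74/10) = 1.493, G_2 = 10^(19.6/10) = 91.20
  Stage 3: F_3 = 10^(11.0/10) = 12.59, G_3 = 10^(−8.67/10) = 0.1358
  Stage 4: F_4 = 10^(2.45/10) = 1.758, G_4 = 10^(38.0/10) = 6310
Friis cascade:
  F = 1.380 + (1.493 − 1)/42.66 + (12.59 − 1)/3890 + (1.758 − 1)/528.4 = 1.396
NF = 10 log₁₀(1.396) = 1.45 dB

1.45 dB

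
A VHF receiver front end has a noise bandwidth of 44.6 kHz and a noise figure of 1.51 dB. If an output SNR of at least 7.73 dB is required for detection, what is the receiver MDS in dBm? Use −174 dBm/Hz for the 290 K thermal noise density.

Sensitivity = −174 + 10 log₁₀(B) + NF + SNR_min
= −174 + 46.49 + 1.51 + 7.73
= −118.27 dBm → −118.3 dBm

−118.3 dBm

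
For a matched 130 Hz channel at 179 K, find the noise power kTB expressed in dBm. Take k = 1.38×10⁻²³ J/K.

−154.9 dBm

P_n = kTB = 1.38×10⁻²³ × 179 × 1.30×10² = 3.21×10⁻¹⁹ W
In dBm: 10 log₁₀(3.21×10⁻¹⁹ / 10⁻³) = −154.9 dBm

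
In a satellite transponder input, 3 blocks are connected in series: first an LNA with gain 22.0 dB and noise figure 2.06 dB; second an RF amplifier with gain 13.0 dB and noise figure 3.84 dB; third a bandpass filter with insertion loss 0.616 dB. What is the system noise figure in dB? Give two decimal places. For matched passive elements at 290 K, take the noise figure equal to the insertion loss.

Convert to linear (a loss of L dB is a gain of −L dB): F_i = 10^(NF_i/10), G_i = 10^(G_i,dB/10)
  Stage 1: F_1 = 10^(2.06/10) = 1.607, G_1 = 10^(22.0/10) = 158.5
  Stage 2: F_2 = 10^(3.84/10) = 2.421, G_2 = 10^(13.0/10) = 19.95
  Stage 3: F_3 = 10^(0.616/10) = 1.152, G_3 = 10^(−0.616/10) = 0.8678
Friis cascade:
  F = 1.607 + (2.421 − 1)/158.5 + (1.152 − 1)/3162 = 1.616
NF = 10 log₁₀(1.616) = 2.08 dB

2.08 dB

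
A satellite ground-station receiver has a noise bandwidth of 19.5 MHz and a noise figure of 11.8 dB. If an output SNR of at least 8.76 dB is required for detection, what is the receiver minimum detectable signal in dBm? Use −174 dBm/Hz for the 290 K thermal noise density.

Sensitivity = −174 + 10 log₁₀(B) + NF + SNR_min
= −174 + 72.9 + 11.8 + 8.76
= −80.54 dBm → −80.5 dBm

−80.5 dBm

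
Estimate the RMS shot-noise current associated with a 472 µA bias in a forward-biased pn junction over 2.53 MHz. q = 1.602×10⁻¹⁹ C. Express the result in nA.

19.6 nA

I_n = √(2qI·B)
2qI·B = 2 × 1.602×10⁻¹⁹ × 4.72×10⁻⁴ × 2.53×10⁶ = 3.83×10⁻¹⁶ A²
I_n = √(3.83×10⁻¹⁶) = 1.96×10⁻⁸ A = 19.6 nA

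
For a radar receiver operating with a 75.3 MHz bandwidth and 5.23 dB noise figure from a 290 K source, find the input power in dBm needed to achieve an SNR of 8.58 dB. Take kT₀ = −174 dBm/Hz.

−81.4 dBm

Sensitivity = −174 + 10 log₁₀(B) + NF + SNR_min
= −174 + 78.77 + 5.23 + 8.58
= −81.42 dBm → −81.4 dBm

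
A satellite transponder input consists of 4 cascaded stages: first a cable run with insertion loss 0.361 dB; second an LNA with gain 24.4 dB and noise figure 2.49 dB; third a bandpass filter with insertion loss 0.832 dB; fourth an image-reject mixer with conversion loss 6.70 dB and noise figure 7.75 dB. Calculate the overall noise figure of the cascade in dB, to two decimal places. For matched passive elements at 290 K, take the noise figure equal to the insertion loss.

2.91 dB

Convert to linear (a loss of L dB is a gain of −L dB): F_i = 10^(NF_i/10), G_i = 10^(G_i,dB/10)
  Stage 1: F_1 = 10^(0.361/10) = 1.087, G_1 = 10^(−0.361/10) = 0.9202
  Stage 2: F_2 = 10^(2.49/10) = 1.774, G_2 = 10^(24.4/10) = 275.4
  Stage 3: F_3 = 10^(0.832/10) = 1.211, G_3 = 10^(−0.832/10) = 0.8257
  Stage 4: F_4 = 10^(7.75/10) = 5.957, G_4 = 10^(−6.70/10) = 0.2138
Friis cascade:
  F = 1.087 + (1.774 − 1)/0.9202 + (1.211 − 1)/253.5 + (5.957 − 1)/209.3 = 1.952
NF = 10 log₁₀(1.952) = 2.91 dB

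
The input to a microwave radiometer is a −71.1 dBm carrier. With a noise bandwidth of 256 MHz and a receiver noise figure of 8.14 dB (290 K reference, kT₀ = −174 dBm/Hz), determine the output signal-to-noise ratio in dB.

10.7 dB

Noise floor: N = −174 + 10 log₁₀(B) + NF
10 log₁₀(2.56×10⁸) = 84.08 dB
N = −174 + 84.08 + 8.14 = −81.78 dBm
SNR = P_sig − N = −71.1 − (−81.78) = 10.68 dB → 10.7 dB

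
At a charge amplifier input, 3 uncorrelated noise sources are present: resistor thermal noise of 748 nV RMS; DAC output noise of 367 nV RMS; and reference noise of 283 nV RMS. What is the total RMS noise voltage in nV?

880 nV

Uncorrelated sources add in power (mean-square): V_tot = √(ΣV_i²)
V_tot = √[(7.48×10⁻⁷)² + (3.67×10⁻⁷)² + (2.83×10⁻⁷)²] = 8.80×10⁻⁷ V = 880 nV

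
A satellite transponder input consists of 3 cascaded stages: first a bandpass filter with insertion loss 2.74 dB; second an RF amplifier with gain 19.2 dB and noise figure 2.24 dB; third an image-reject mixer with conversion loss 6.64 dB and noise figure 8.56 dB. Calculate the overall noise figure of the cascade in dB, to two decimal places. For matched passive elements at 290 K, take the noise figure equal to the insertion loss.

Convert to linear (a loss of L dB is a gain of −L dB): F_i = 10^(NF_i/10), G_i = 10^(G_i,dB/10)
  Stage 1: F_1 = 10^(2.74/10) = 1.879, G_1 = 10^(−2.74/10) = 0.5321
  Stage 2: F_2 = 10^(2.24/10) = 1.675, G_2 = 10^(19.2/10) = 83.18
  Stage 3: F_3 = 10^(8.56/10) = 7.178, G_3 = 10^(−6.64/10) = 0.2168
Friis cascade:
  F = 1.879 + (1.675 − 1)/0.5321 + (7.178 − 1)/44.26 = 3.287
NF = 10 log₁₀(3.287) = 5.17 dB

5.17 dB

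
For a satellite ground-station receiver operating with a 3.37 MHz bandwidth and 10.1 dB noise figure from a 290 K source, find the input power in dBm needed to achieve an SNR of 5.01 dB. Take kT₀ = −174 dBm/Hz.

−93.6 dBm

Sensitivity = −174 + 10 log₁₀(B) + NF + SNR_min
= −174 + 65.28 + 10.1 + 5.01
= −93.61 dBm → −93.6 dBm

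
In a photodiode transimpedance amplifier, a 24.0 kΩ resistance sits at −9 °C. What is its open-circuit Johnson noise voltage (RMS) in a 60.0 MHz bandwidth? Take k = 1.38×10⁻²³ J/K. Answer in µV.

T = −9 °C + 273.15 = 264.15 K
V_n = √(4kTRB)
4kTRB = 4 × 1.38×10⁻²³ × 264.15 × 2.40×10⁴ × 6.00×10⁷ = 2.10×10⁻⁸ V²
V_n = √(2.10×10⁻⁸) = 1.45×10⁻⁴ V = 145 µV

145 µV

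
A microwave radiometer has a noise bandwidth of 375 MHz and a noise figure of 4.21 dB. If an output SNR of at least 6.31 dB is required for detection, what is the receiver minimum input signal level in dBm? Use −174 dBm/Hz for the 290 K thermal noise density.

−77.7 dBm

Sensitivity = −174 + 10 log₁₀(B) + NF + SNR_min
= −174 + 85.74 + 4.21 + 6.31
= −77.74 dBm → −77.7 dBm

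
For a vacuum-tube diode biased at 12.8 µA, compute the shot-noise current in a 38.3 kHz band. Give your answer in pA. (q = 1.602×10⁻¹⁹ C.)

I_n = √(2qI·B)
2qI·B = 2 × 1.602×10⁻¹⁹ × 1.28×10⁻⁵ × 3.83×10⁴ = 1.57×10⁻¹⁹ A²
I_n = √(1.57×10⁻¹⁹) = 3.96×10⁻¹⁰ A = 396 pA

396 pA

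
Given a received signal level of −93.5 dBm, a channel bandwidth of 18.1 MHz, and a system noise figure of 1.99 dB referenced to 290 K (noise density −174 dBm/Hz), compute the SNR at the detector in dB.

5.9 dB

Noise floor: N = −174 + 10 log₁₀(B) + NF
10 log₁₀(1.81×10⁷) = 72.58 dB
N = −174 + 72.58 + 1.99 = −99.43 dBm
SNR = P_sig − N = −93.5 − (−99.43) = 5.93 dB → 5.9 dB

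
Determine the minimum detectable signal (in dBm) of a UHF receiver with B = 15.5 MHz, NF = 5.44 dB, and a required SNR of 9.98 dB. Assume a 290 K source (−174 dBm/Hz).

−86.7 dBm

Sensitivity = −174 + 10 log₁₀(B) + NF + SNR_min
= −174 + 71.9 + 5.44 + 9.98
= −86.68 dBm → −86.7 dBm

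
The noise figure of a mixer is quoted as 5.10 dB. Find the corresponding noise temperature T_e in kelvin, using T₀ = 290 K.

648 K

F = 10^(5.10/10) = 3.23594
T_e = (F − 1)·T₀ = (3.23594 − 1) × 290 = 648 K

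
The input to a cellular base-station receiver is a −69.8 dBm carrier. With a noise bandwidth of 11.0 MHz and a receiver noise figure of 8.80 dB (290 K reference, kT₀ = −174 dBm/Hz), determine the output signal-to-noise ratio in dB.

Noise floor: N = −174 + 10 log₁₀(B) + NF
10 log₁₀(1.10×10⁷) = 70.41 dB
N = −174 + 70.41 + 8.80 = −94.79 dBm
SNR = P_sig − N = −69.8 − (−94.79) = 24.99 dB → 25.0 dB

25.0 dB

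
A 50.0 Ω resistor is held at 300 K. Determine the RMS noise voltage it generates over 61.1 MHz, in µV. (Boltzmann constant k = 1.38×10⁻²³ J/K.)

V_n = √(4kTRB)
4kTRB = 4 × 1.38×10⁻²³ × 300 × 5.00×10¹ × 6.11×10⁷ = 5.06×10⁻¹¹ V²
V_n = √(5.06×10⁻¹¹) = 7.11×10⁻⁶ V = 7.11 µV

7.11 µV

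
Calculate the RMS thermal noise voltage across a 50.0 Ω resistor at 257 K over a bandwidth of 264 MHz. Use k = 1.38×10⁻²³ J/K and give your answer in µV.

13.7 µV

V_n = √(4kTRB)
4kTRB = 4 × 1.38×10⁻²³ × 257 × 5.00×10¹ × 2.64×10⁸ = 1.87×10⁻¹⁰ V²
V_n = √(1.87×10⁻¹⁰) = 1.37×10⁻⁵ V = 13.7 µV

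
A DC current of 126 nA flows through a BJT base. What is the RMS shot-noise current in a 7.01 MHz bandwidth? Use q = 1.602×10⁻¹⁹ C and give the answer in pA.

I_n = √(2qI·B)
2qI·B = 2 × 1.602×10⁻¹⁹ × 1.26×10⁻⁷ × 7.01×10⁶ = 2.83×10⁻¹⁹ A²
I_n = √(2.83×10⁻¹⁹) = 5.32×10⁻¹⁰ A = 532 pA

532 pA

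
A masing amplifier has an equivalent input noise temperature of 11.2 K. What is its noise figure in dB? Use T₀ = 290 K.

F = 1 + T_e/T₀ = 1 + 11.2/290 = 1.03862
NF = 10 log₁₀(1.03862) = 0.165 dB

0.165 dB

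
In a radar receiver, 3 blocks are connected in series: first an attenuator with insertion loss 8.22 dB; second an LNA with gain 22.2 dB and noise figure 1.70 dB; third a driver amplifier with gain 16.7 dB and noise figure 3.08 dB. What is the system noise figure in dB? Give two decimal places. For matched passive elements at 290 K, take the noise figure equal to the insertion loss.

9.94 dB

Convert to linear (a loss of L dB is a gain of −L dB): F_i = 10^(NF_i/10), G_i = 10^(G_i,dB/10)
  Stage 1: F_1 = 10^(8.22/10) = 6.637, G_1 = 10^(−8.22/10) = 0.1507
  Stage 2: F_2 = 10^(1.70/10) = 1.479, G_2 = 10^(22.2/10) = 166.0
  Stage 3: F_3 = 10^(3.08/10) = 2.032, G_3 = 10^(16.7/10) = 46.77
Friis cascade:
  F = 6.637 + (1.479 − 1)/0.1507 + (2.032 − 1)/25.00 = 9.859
NF = 10 log₁₀(9.859) = 9.94 dB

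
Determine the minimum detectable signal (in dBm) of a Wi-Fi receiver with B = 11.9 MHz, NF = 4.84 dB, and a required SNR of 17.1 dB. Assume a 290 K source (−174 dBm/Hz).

Sensitivity = −174 + 10 log₁₀(B) + NF + SNR_min
= −174 + 70.76 + 4.84 + 17.1
= −81.30 dBm → −81.3 dBm

−81.3 dBm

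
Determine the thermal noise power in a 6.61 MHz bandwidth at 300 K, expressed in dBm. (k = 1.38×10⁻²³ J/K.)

−105.6 dBm

P_n = kTB = 1.38×10⁻²³ × 300 × 6.61×10⁶ = 2.74×10⁻¹⁴ W
In dBm: 10 log₁₀(2.74×10⁻¹⁴ / 10⁻³) = −105.6 dBm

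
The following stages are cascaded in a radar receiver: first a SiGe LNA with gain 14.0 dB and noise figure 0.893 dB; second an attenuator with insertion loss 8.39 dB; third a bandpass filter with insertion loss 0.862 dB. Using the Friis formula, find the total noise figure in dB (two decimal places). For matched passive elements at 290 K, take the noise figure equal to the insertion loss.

1.83 dB

Convert to linear (a loss of L dB is a gain of −L dB): F_i = 10^(NF_i/10), G_i = 10^(G_i,dB/10)
  Stage 1: F_1 = 10^(0.893/10) = 1.228, G_1 = 10^(14.0/10) = 25.12
  Stage 2: F_2 = 10^(8.39/10) = 6.902, G_2 = 10^(−8.39/10) = 0.1449
  Stage 3: F_3 = 10^(0.862/10) = 1.220, G_3 = 10^(−0.862/10) = 0.8200
Friis cascade:
  F = 1.228 + (6.902 − 1)/25.12 + (1.220 − 1)/3.639 = 1.524
NF = 10 log₁₀(1.524) = 1.83 dB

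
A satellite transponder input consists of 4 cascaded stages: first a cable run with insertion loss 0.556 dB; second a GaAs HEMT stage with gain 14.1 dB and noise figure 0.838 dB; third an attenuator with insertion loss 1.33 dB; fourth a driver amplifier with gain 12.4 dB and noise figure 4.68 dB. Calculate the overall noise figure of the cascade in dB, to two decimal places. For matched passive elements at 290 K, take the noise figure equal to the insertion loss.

1.79 dB

Convert to linear (a loss of L dB is a gain of −L dB): F_i = 10^(NF_i/10), G_i = 10^(G_i,dB/10)
  Stage 1: F_1 = 10^(0.556/10) = 1.137, G_1 = 10^(−0.556/10) = 0.8798
  Stage 2: F_2 = 10^(0.838/10) = 1.213, G_2 = 10^(14.1/10) = 25.70
  Stage 3: F_3 = 10^(1.33/10) = 1.358, G_3 = 10^(−1.33/10) = 0.7362
  Stage 4: F_4 = 10^(4.68/10) = 2.938, G_4 = 10^(12.4/10) = 17.38
Friis cascade:
  F = 1.137 + (1.213 − 1)/0.8798 + (1.358 − 1)/22.62 + (2.938 − 1)/16.65 = 1.511
NF = 10 log₁₀(1.511) = 1.79 dB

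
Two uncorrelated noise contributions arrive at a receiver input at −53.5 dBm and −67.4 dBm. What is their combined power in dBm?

−53.3 dBm

Convert to linear, add, convert back:
P₁ = 4.47×10⁻⁹ W, P₂ = 1.82×10⁻¹⁰ W
P_tot = 4.65×10⁻⁹ W → 10 log₁₀(P_tot / 10⁻³) = −53.3 dBm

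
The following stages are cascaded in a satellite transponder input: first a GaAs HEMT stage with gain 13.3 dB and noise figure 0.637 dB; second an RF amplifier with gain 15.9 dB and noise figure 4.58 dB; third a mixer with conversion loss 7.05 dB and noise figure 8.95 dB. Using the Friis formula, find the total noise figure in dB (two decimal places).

Convert to linear (a loss of L dB is a gain of −L dB): F_i = 10^(NF_i/10), G_i = 10^(G_i,dB/10)
  Stage 1: F_1 = 10^(0.637/10) = 1.158, G_1 = 10^(13.3/10) = 21.38
  Stage 2: F_2 = 10^(4.58/10) = 2.871, G_2 = 10^(15.9/10) = 38.90
  Stage 3: F_3 = 10^(8.95/10) = 7.852, G_3 = 10^(−7.05/10) = 0.1972
Friis cascade:
  F = 1.158 + (2.871 − 1)/21.38 + (7.852 − 1)/831.8 = 1.254
NF = 10 log₁₀(1.254) = 0.98 dB

0.98 dB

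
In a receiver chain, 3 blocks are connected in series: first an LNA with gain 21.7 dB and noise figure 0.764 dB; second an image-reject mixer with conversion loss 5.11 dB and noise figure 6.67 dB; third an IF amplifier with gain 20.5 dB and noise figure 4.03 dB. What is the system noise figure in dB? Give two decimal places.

0.97 dB

Convert to linear (a loss of L dB is a gain of −L dB): F_i = 10^(NF_i/10), G_i = 10^(G_i,dB/10)
  Stage 1: F_1 = 10^(0.764/10) = 1.192, G_1 = 10^(21.7/10) = 147.9
  Stage 2: F_2 = 10^(6.67/10) = 4.645, G_2 = 10^(−5.11/10) = 0.3083
  Stage 3: F_3 = 10^(4.03/10) = 2.529, G_3 = 10^(20.5/10) = 112.2
Friis cascade:
  F = 1.192 + (4.645 − 1)/147.9 + (2.529 − 1)/45.60 = 1.251
NF = 10 log₁₀(1.251) = 0.97 dB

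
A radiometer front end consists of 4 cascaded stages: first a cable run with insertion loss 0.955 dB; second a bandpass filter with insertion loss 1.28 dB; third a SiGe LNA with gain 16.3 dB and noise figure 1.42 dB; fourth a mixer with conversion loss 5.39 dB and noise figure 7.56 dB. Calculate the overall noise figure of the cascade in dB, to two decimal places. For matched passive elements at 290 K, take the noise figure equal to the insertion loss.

3.99 dB

Convert to linear (a loss of L dB is a gain of −L dB): F_i = 10^(NF_i/10), G_i = 10^(G_i,dB/10)
  Stage 1: F_1 = 10^(0.955/10) = 1.246, G_1 = 10^(−0.955/10) = 0.8026
  Stage 2: F_2 = 10^(1.28/10) = 1.343, G_2 = 10^(−1.28/10) = 0.7447
  Stage 3: F_3 = 10^(1.42/10) = 1.387, G_3 = 10^(16.3/10) = 42.66
  Stage 4: F_4 = 10^(7.56/10) = 5.702, G_4 = 10^(−5.39/10) = 0.2891
Friis cascade:
  F = 1.246 + (1.343 − 1)/0.8026 + (1.387 − 1)/0.5977 + (5.702 − 1)/25.50 = 2.504
NF = 10 log₁₀(2.504) = 3.99 dB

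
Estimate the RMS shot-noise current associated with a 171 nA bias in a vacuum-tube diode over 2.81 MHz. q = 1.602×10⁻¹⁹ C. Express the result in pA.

I_n = √(2qI·B)
2qI·B = 2 × 1.602×10⁻¹⁹ × 1.71×10⁻⁷ × 2.81×10⁶ = 1.54×10⁻¹⁹ A²
I_n = √(1.54×10⁻¹⁹) = 3.92×10⁻¹⁰ A = 392 pA

392 pA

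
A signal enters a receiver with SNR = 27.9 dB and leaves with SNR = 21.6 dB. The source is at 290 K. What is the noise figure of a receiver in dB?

6.3 dB

NF (dB) = SNR_in(dB) − SNR_out(dB) when the source is at T₀
NF = 27.9 − 21.6 = 6.3 dB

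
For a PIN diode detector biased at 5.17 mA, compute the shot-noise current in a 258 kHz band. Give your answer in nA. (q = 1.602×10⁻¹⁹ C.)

20.7 nA

I_n = √(2qI·B)
2qI·B = 2 × 1.602×10⁻¹⁹ × 5.17×10⁻³ × 2.58×10⁵ = 4.27×10⁻¹⁶ A²
I_n = √(4.27×10⁻¹⁶) = 2.07×10⁻⁸ A = 20.7 nA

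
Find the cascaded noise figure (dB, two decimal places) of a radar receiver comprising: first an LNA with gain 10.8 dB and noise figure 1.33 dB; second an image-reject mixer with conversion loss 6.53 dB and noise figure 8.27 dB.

Convert to linear (a loss of L dB is a gain of −L dB): F_i = 10^(NF_i/10), G_i = 10^(G_i,dB/10)
  Stage 1: F_1 = 10^(1.33/10) = 1.358, G_1 = 10^(10.8/10) = 12.02
  Stage 2: F_2 = 10^(8.27/10) = 6.714, G_2 = 10^(−6.53/10) = 0.2223
Friis cascade:
  F = 1.358 + (6.714 − 1)/12.02 = 1.834
NF = 10 log₁₀(1.834) = 2.63 dB

2.63 dB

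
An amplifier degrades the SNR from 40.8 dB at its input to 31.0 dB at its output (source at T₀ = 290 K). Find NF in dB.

NF (dB) = SNR_in(dB) − SNR_out(dB) when the source is at T₀
NF = 40.8 − 31.0 = 9.8 dB

9.8 dB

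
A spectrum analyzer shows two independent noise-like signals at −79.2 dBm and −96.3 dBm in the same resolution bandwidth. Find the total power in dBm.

−79.1 dBm

Convert to linear, add, convert back:
P₁ = 1.20×10⁻¹¹ W, P₂ = 2.34×10⁻¹³ W
P_tot = 1.23×10⁻¹¹ W → 10 log₁₀(P_tot / 10⁻³) = −79.1 dBm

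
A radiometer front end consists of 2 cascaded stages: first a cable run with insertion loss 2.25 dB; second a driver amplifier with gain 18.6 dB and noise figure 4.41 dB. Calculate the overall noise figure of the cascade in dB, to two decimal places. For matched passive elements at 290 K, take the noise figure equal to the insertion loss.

6.66 dB

Convert to linear (a loss of L dB is a gain of −L dB): F_i = 10^(NF_i/10), G_i = 10^(G_i,dB/10)
  Stage 1: F_1 = 10^(2.25/10) = 1.679, G_1 = 10^(−2.25/10) = 0.5957
  Stage 2: F_2 = 10^(4.41/10) = 2.761, G_2 = 10^(18.6/10) = 72.44
Friis cascade:
  F = 1.679 + (2.761 − 1)/0.5957 = 4.634
NF = 10 log₁₀(4.634) = 6.66 dB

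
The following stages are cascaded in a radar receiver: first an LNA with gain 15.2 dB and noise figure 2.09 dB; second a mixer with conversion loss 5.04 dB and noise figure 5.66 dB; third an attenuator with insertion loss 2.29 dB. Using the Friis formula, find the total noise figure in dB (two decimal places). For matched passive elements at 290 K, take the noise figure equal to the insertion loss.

2.47 dB

Convert to linear (a loss of L dB is a gain of −L dB): F_i = 10^(NF_i/10), G_i = 10^(G_i,dB/10)
  Stage 1: F_1 = 10^(2.09/10) = 1.618, G_1 = 10^(15.2/10) = 33.11
  Stage 2: F_2 = 10^(5.66/10) = 3.681, G_2 = 10^(−5.04/10) = 0.3133
  Stage 3: F_3 = 10^(2.29/10) = 1.694, G_3 = 10^(−2.29/10) = 0.5902
Friis cascade:
  F = 1.618 + (3.681 − 1)/33.11 + (1.694 − 1)/10.38 = 1.766
NF = 10 log₁₀(1.766) = 2.47 dB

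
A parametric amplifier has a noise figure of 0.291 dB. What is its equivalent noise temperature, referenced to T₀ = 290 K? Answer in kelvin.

20.1 K

F = 10^(0.291/10) = 1.0693
T_e = (F − 1)·T₀ = (1.0693 − 1) × 290 = 20.1 K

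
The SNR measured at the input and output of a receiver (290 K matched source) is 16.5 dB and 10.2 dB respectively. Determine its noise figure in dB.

6.3 dB

NF (dB) = SNR_in(dB) − SNR_out(dB) when the source is at T₀
NF = 16.5 − 10.2 = 6.3 dB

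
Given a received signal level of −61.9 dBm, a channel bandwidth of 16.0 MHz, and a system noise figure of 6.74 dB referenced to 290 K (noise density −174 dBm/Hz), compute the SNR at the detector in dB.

Noise floor: N = −174 + 10 log₁₀(B) + NF
10 log₁₀(1.60×10⁷) = 72.04 dB
N = −174 + 72.04 + 6.74 = −95.22 dBm
SNR = P_sig − N = −61.9 − (−95.22) = 33.32 dB → 33.3 dB

33.3 dB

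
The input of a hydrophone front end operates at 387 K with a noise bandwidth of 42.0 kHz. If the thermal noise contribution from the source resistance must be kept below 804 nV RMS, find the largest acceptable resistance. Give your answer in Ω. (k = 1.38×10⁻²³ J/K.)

720 Ω

Johnson–Nyquist: V_n = √(4kTRB) ⇒ R = V_n² / (4kTB)
4kTB = 4 × 1.38×10⁻²³ × 387 × 4.20×10⁴ = 8.97×10⁻¹⁶
R = (8.04×10⁻⁷)² / 8.97×10⁻¹⁶ = 7.20×10² Ω = 720 Ω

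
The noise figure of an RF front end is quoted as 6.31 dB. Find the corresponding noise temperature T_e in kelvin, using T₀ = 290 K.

F = 10^(6.31/10) = 4.27563
T_e = (F − 1)·T₀ = (4.27563 − 1) × 290 = 950 K

950 K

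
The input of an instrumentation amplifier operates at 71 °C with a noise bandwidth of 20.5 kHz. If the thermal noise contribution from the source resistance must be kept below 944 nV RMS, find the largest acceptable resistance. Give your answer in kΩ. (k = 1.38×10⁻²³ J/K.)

2.29 kΩ

T = 71 °C + 273.15 = 344.15 K
Johnson–Nyquist: V_n = √(4kTRB) ⇒ R = V_n² / (4kTB)
4kTB = 4 × 1.38×10⁻²³ × 344.15 × 2.05×10⁴ = 3.89×10⁻¹⁶
R = (9.44×10⁻⁷)² / 3.89×10⁻¹⁶ = 2.29×10³ Ω = 2.29 kΩ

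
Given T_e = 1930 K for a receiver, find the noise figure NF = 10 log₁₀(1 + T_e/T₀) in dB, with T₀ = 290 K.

8.84 dB

F = 1 + T_e/T₀ = 1 + 1930/290 = 7.65517
NF = 10 log₁₀(7.65517) = 8.84 dB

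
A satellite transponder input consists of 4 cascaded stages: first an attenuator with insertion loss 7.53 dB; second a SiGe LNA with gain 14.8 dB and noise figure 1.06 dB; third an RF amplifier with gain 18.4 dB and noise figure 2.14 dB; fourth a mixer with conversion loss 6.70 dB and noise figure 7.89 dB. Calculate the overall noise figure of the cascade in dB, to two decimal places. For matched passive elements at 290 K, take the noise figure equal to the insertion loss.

Convert to linear (a loss of L dB is a gain of −L dB): F_i = 10^(NF_i/10), G_i = 10^(G_i,dB/10)
  Stage 1: F_1 = 10^(7.53/10) = 5.662, G_1 = 10^(−7.53/10) = 0.1766
  Stage 2: F_2 = 10^(1.06/10) = 1.276, G_2 = 10^(14.8/10) = 30.20
  Stage 3: F_3 = 10^(2.14/10) = 1.637, G_3 = 10^(18.4/10) = 69.18
  Stage 4: F_4 = 10^(7.89/10) = 6.152, G_4 = 10^(−6.70/10) = 0.2138
Friis cascade:
  F = 5.662 + (1.276 − 1)/0.1766 + (1.637 − 1)/5.333 + (6.152 − 1)/369.0 = 7.361
NF = 10 log₁₀(7.361) = 8.67 dB

8.67 dB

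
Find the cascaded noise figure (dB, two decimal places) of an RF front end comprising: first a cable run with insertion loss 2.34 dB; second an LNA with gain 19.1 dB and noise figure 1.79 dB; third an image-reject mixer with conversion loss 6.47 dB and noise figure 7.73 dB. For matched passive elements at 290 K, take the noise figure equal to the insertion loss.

4.30 dB

Convert to linear (a loss of L dB is a gain of −L dB): F_i = 10^(NF_i/10), G_i = 10^(G_i,dB/10)
  Stage 1: F_1 = 10^(2.34/10) = 1.714, G_1 = 10^(−2.34/10) = 0.5834
  Stage 2: F_2 = 10^(1.79/10) = 1.510, G_2 = 10^(19.1/10) = 81.28
  Stage 3: F_3 = 10^(7.73/10) = 5.929, G_3 = 10^(−6.47/10) = 0.2254
Friis cascade:
  F = 1.714 + (1.510 − 1)/0.5834 + (5.929 − 1)/47.42 = 2.692
NF = 10 log₁₀(2.692) = 4.30 dB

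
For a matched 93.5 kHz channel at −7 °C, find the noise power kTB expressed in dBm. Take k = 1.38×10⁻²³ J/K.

−124.6 dBm

T = −7 °C + 273.15 = 266.15 K
P_n = kTB = 1.38×10⁻²³ × 266.15 × 9.35×10⁴ = 3.43×10⁻¹⁶ W
In dBm: 10 log₁₀(3.43×10⁻¹⁶ / 10⁻³) = −124.6 dBm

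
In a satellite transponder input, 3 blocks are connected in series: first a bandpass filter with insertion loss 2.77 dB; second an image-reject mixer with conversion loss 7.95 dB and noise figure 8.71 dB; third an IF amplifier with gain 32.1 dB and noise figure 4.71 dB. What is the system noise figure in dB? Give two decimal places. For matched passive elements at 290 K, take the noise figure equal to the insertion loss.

Convert to linear (a loss of L dB is a gain of −L dB): F_i = 10^(NF_i/10), G_i = 10^(G_i,dB/10)
  Stage 1: F_1 = 10^(2.77/10) = 1.892, G_1 = 10^(−2.77/10) = 0.5284
  Stage 2: F_2 = 10^(8.71/10) = 7.430, G_2 = 10^(−7.95/10) = 0.1603
  Stage 3: F_3 = 10^(4.71/10) = 2.958, G_3 = 10^(32.1/10) = 1622
Friis cascade:
  F = 1.892 + (7.430 − 1)/0.5284 + (2.958 − 1)/0.08472 = 37.17
NF = 10 log₁₀(37.17) = 15.70 dB

15.70 dB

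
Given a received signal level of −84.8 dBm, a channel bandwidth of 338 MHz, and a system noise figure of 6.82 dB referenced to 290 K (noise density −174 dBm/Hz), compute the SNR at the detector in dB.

Noise floor: N = −174 + 10 log₁₀(B) + NF
10 log₁₀(3.38×10⁸) = 85.29 dB
N = −174 + 85.29 + 6.82 = −81.89 dBm
SNR = P_sig − N = −84.8 − (−81.89) = −2.91 dB → −2.9 dB

−2.9 dB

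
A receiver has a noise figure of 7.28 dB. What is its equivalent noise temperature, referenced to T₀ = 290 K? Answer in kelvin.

F = 10^(7.28/10) = 5.34564
T_e = (F − 1)·T₀ = (5.34564 − 1) × 290 = 1260 K

1260 K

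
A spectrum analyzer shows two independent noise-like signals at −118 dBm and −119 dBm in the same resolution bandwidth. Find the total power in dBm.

−115.5 dBm

Convert to linear, add, convert back:
P₁ = 1.58×10⁻¹⁵ W, P₂ = 1.26×10⁻¹⁵ W
P_tot = 2.84×10⁻¹⁵ W → 10 log₁₀(P_tot / 10⁻³) = −115.5 dBm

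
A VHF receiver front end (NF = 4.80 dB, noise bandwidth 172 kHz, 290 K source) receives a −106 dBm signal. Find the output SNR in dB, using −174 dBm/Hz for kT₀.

Noise floor: N = −174 + 10 log₁₀(B) + NF
10 log₁₀(1.72×10⁵) = 52.36 dB
N = −174 + 52.36 + 4.80 = −116.84 dBm
SNR = P_sig − N = −106 − (−116.84) = 10.84 dB → 10.8 dB

10.8 dB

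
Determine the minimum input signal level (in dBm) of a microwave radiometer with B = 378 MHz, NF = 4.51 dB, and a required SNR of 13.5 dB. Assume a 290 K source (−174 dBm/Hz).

−70.2 dBm

Sensitivity = −174 + 10 log₁₀(B) + NF + SNR_min
= −174 + 85.77 + 4.51 + 13.5
= −70.22 dBm → −70.2 dBm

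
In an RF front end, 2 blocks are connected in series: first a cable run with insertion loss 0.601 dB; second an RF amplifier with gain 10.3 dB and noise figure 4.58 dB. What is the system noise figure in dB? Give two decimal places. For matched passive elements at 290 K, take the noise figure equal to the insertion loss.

Convert to linear (a loss of L dB is a gain of −L dB): F_i = 10^(NF_i/10), G_i = 10^(G_i,dB/10)
  Stage 1: F_1 = 10^(0.601/10) = 1.148, G_1 = 10^(−0.601/10) = 0.8708
  Stage 2: F_2 = 10^(4.58/10) = 2.871, G_2 = 10^(10.3/10) = 10.72
Friis cascade:
  F = 1.148 + (2.871 − 1)/0.8708 = 3.297
NF = 10 log₁₀(3.297) = 5.18 dB

5.18 dB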